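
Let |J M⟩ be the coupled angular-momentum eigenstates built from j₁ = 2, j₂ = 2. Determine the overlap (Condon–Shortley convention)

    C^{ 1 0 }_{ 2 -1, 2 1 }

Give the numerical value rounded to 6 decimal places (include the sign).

√[3·3!1!1!/6! · 1!3!3!1!1!1!] = √(9/10)
  +(−1)^2/∏(2,1,1,1,0,0)! = 1/2  (running 1/2)
  +(−1)^3/∏(3,0,0,0,1,1)! = -1/6  (running 1/3)
⟨..|..⟩ = √(9/10)·(1/3) = +0.316228

+0.316228  (= +√(1/10))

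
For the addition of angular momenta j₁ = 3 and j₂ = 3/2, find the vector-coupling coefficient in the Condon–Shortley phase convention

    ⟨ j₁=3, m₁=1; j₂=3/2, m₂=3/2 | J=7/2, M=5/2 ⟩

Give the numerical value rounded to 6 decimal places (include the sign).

√[8·1!5!2!/9! · 4!2!3!0!6!1!] = √(7680/7)
  +(−1)^1/∏(1,0,1,2,4,0)! = -1/48  (running -1/48)
⟨..|..⟩ = √(7680/7)·(-1/48) = -0.690066

-0.690066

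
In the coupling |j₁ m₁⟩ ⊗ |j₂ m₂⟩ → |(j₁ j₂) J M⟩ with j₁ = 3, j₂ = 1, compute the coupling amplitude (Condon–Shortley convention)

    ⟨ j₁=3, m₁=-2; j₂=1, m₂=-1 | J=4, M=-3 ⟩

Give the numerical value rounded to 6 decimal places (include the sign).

√[9·0!6!2!/9! · 1!5!0!2!1!7!] = √(43200)
  +(−1)^0/∏(0,0,5,0,1,2)! = 1/240  (running 1/240)
⟨..|..⟩ = √(43200)·(1/240) = +0.866025

+0.866025  (= +√(3/4))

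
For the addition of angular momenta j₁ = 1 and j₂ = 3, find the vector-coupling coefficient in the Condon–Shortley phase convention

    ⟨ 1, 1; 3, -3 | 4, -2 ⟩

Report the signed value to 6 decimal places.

triangle: 0!·2!·6!/9! = 1440/362880
(j±m)!: 2!·0!·0!·6!·2!·6! = 2073600
prefactor² = (2J+1)·Δ·N² = 518400/7
  k=0: +1/(0!·0!·0!·0!·2!·6!) = 1/1440
Σ = 1/1440  ⇒  CG² = 518400/7·1/1440² = 1/28
CG = +√(1/28) = +0.188982

+√(1/28) = +0.188982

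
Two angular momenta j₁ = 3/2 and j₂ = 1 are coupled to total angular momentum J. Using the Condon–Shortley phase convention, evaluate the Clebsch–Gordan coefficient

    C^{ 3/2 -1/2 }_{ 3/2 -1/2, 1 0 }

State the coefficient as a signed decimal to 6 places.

-0.258199  (= −√(1/15))

√[4·1!2!1!/5! · 1!2!1!1!1!2!] = √(4/15)
  +(−1)^0/∏(0,1,2,1,0,0)! = 1/2  (running 1/2)
  +(−1)^1/∏(1,0,1,0,1,1)! = -1  (running -1/2)
⟨..|..⟩ = √(4/15)·(-1/2) = -0.258199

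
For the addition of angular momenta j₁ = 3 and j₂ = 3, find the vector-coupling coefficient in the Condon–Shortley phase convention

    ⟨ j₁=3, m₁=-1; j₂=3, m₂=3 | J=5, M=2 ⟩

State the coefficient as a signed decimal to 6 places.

j₁+j₂−J=1  J+j₁−j₂=5  J−j₁+j₂=5  j₁+j₂+J+1=12
(j₁±m₁, j₂±m₂, J±M) = (2,4,6,0,7,3)
P² = 345600
sum k=1..1:
  [1] −1/1440 = -1/1440
S = -1/1440
C² = P²·S² = 1/6 ; C = -0.408248

-0.408248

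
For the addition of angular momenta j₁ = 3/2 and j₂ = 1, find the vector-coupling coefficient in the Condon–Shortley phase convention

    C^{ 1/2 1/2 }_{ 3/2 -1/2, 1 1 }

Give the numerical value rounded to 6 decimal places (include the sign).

+0.408248  (= +√(1/6))

√[2·2!1!0!/4! · 1!2!2!0!1!0!] = √(2/3)
  +(−1)^2/∏(2,0,0,0,1,0)! = 1/2  (running 1/2)
⟨..|..⟩ = √(2/3)·(1/2) = +0.408248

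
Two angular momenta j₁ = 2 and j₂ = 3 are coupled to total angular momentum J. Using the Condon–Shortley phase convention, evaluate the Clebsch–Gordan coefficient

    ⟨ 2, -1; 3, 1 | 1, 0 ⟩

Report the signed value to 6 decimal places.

-0.478091

√[3·4!0!2!/7! · 1!3!4!2!1!1!] = √(288/35)
  +(−1)^3/∏(3,1,0,1,0,1)! = -1/6  (running -1/6)
⟨..|..⟩ = √(288/35)·(-1/6) = -0.478091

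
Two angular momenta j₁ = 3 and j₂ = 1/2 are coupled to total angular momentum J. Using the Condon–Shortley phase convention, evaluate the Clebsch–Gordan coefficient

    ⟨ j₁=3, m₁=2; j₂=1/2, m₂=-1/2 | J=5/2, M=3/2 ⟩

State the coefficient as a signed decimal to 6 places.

+√(5/7) = +0.845154

√[6·1!5!0!/7! · 5!1!0!1!4!1!] = √(2880/7)
  +(−1)^0/∏(0,1,1,0,4,0)! = 1/24  (running 1/24)
⟨..|..⟩ = √(2880/7)·(1/24) = +0.845154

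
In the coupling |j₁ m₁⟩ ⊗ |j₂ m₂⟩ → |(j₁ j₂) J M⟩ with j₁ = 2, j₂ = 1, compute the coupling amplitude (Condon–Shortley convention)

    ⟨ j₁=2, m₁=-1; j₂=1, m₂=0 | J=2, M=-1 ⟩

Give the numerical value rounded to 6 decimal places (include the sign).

-0.408248  (= −√(1/6))

√[5·1!3!1!/6! · 1!3!1!1!1!3!] = √(3/2)
  +(−1)^0/∏(0,1,3,1,0,0)! = 1/6  (running 1/6)
  +(−1)^1/∏(1,0,2,0,1,1)! = -1/2  (running -1/3)
⟨..|..⟩ = √(3/2)·(-1/3) = -0.408248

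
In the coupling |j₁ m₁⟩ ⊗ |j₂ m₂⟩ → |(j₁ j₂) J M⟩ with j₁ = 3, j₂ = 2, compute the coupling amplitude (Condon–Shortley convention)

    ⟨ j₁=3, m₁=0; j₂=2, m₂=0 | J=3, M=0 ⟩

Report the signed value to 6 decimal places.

j₁+j₂−J=2  J+j₁−j₂=4  J−j₁+j₂=2  j₁+j₂+J+1=9
(j₁±m₁, j₂±m₂, J±M) = (3,3,2,2,3,3)
P² = 48/5
sum k=0..2:
  [0] +1/24 = 1/24
  [1] −1/4 = -1/4
  [2] +1/24 = 1/24
S = -1/6
C² = P²·S² = 4/15 ; C = -0.516398

-0.516398  (= −√(4/15))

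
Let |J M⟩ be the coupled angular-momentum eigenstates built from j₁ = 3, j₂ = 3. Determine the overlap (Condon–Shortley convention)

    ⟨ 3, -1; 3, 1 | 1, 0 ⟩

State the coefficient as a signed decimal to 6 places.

j₁+j₂−J=5  J+j₁−j₂=1  J−j₁+j₂=1  j₁+j₂+J+1=8
(j₁±m₁, j₂±m₂, J±M) = (2,4,4,2,1,1)
P² = 144/7
sum k=3..4:
  [3] −1/12 = -1/12
  [4] +1/24 = 1/24
S = -1/24
C² = P²·S² = 1/28 ; C = -0.188982

-0.188982  (= −√(1/28))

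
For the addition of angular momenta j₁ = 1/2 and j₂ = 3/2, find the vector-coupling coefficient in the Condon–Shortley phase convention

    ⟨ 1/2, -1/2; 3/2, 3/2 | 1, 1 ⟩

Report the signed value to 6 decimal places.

j₁+j₂−J=1  J+j₁−j₂=0  J−j₁+j₂=2  j₁+j₂+J+1=4
(j₁±m₁, j₂±m₂, J±M) = (0,1,3,0,2,0)
P² = 3
sum k=1..1:
  [1] −1/2 = -1/2
S = -1/2
C² = P²·S² = 3/4 ; C = -0.866025

-0.866025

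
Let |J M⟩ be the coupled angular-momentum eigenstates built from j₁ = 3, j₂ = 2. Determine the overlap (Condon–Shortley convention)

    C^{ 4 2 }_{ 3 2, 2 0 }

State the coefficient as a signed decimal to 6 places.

√[9·1!5!3!/10! · 5!1!2!2!6!2!] = √(8640/7)
  +(−1)^0/∏(0,1,1,2,4,1)! = 1/48  (running 1/48)
  +(−1)^1/∏(1,0,0,1,5,2)! = -1/240  (running 1/60)
⟨..|..⟩ = √(8640/7)·(1/60) = +0.585540

+0.585540  (= +√(12/35))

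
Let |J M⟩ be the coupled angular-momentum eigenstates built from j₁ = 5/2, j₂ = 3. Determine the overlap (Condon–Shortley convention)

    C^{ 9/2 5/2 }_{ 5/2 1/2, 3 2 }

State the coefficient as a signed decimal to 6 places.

j₁+j₂−J=1  J+j₁−j₂=4  J−j₁+j₂=5  j₁+j₂+J+1=11
(j₁±m₁, j₂±m₂, J±M) = (3,2,5,1,7,2)
P² = 115200/11
sum k=0..1:
  [0] +1/480 = 1/480
  [1] −1/144 = -1/144
S = -7/1440
C² = P²·S² = 49/198 ; C = -0.497468

-0.497468  (= −√(49/198))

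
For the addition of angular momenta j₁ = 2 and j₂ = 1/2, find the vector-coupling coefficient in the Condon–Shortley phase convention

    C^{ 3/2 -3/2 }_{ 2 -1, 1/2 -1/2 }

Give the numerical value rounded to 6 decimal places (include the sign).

+√(1/5) ≈ +0.447214

triangle: 1!*3!*0!/5! = 6/120
(j±m)!: 1!*3!*0!*1!*0!*3! = 36
prefactor² = (2J+1)*Δ*N² = 36/5
  k=0: +1/(0!*1!*3!*0!*0!*0!) = 1/6
Σ = 1/6  ⇒  CG² = 36/5*1/6² = 1/5
CG = +√(1/5) = +0.447214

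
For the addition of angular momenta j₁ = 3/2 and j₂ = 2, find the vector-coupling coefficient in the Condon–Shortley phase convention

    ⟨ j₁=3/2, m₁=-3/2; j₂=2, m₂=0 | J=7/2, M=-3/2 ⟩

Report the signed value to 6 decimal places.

√[8·0!3!4!/8! · 0!3!2!2!2!5!] = √(1152/7)
  +(−1)^0/∏(0,0,3,2,0,2)! = 1/24  (running 1/24)
⟨..|..⟩ = √(1152/7)·(1/24) = +0.534522

+√(2/7) ≈ +0.534522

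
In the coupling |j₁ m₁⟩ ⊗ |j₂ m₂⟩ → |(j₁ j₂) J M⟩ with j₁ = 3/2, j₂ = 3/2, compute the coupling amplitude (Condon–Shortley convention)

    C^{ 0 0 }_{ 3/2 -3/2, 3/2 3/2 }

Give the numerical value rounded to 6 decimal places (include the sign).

-0.500000

√[1·3!0!0!/4! · 0!3!3!0!0!0!] = √(9)
  +(−1)^3/∏(3,0,0,0,0,0)! = -1/6  (running -1/6)
⟨..|..⟩ = √(9)·(-1/6) = -0.500000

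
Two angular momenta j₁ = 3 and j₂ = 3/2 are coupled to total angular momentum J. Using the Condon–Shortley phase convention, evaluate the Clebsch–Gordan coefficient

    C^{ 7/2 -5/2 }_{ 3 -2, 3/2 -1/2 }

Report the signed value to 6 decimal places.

−√(1/7) = -0.377964

j₁+j₂−J=1  J+j₁−j₂=5  J−j₁+j₂=2  j₁+j₂+J+1=9
(j₁±m₁, j₂±m₂, J±M) = (1,5,1,2,1,6)
P² = 6400/7
sum k=0..1:
  [0] +1/120 = 1/120
  [1] −1/48 = -1/48
S = -1/80
C² = P²·S² = 1/7 ; C = -0.377964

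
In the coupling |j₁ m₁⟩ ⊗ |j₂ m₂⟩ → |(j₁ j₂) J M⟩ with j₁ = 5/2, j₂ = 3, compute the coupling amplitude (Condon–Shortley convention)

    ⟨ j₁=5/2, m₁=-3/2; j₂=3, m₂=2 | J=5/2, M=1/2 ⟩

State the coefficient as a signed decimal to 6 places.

j₁+j₂−J=3  J+j₁−j₂=2  J−j₁+j₂=3  j₁+j₂+J+1=9
(j₁±m₁, j₂±m₂, J±M) = (1,4,5,1,3,2)
P² = 288/7
sum k=2..3:
  [2] +1/24 = 1/24
  [3] −1/12 = -1/12
S = -1/24
C² = P²·S² = 1/14 ; C = -0.267261

−√(1/14) = -0.267261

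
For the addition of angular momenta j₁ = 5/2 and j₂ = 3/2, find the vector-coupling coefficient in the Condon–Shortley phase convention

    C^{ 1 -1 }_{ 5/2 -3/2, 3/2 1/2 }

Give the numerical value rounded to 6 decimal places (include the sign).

+√(3/10) = +0.547723

√[3·3!2!0!/6! · 1!4!2!1!0!2!] = √(24/5)
  +(−1)^2/∏(2,1,2,0,0,0)! = 1/4  (running 1/4)
⟨..|..⟩ = √(24/5)·(1/4) = +0.547723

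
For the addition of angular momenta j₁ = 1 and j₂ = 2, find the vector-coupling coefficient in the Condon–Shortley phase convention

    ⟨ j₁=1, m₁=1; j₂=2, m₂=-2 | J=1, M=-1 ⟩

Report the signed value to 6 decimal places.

+√(3/5) ≈ +0.774597

triangle: 2!*0!*2!/5! = 4/120
(j±m)!: 2!*0!*0!*4!*0!*2! = 96
prefactor² = (2J+1)*Δ*N² = 48/5
  k=0: +1/(0!*2!*0!*0!*0!*2!) = 1/4
Σ = 1/4  ⇒  CG² = 48/5*1/4² = 3/5
CG = +√(3/5) = +0.774597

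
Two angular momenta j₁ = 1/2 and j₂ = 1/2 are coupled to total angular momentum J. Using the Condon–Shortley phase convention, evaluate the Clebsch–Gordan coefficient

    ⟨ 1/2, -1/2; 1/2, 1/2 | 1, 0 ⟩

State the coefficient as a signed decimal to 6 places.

triangle: 0!*1!*1!/3! = 1/6
(j±m)!: 0!*1!*1!*0!*1!*1! = 1
prefactor² = (2J+1)*Δ*N² = 1/2
  k=0: +1/(0!*0!*1!*1!*0!*0!) = 1
Σ = 1  ⇒  CG² = 1/2*1² = 1/2
CG = +√(1/2) = +0.707107

+0.707107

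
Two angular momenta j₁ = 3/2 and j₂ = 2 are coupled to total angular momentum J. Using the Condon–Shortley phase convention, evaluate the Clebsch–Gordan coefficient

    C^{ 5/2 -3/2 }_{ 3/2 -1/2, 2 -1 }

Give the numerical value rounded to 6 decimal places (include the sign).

j₁+j₂−J=1  J+j₁−j₂=2  J−j₁+j₂=3  j₁+j₂+J+1=7
(j₁±m₁, j₂±m₂, J±M) = (1,2,1,3,1,4)
P² = 144/35
sum k=0..1:
  [0] +1/4 = 1/4
  [1] −1/6 = -1/6
S = 1/12
C² = P²·S² = 1/35 ; C = +0.169031

+√(1/35) = +0.169031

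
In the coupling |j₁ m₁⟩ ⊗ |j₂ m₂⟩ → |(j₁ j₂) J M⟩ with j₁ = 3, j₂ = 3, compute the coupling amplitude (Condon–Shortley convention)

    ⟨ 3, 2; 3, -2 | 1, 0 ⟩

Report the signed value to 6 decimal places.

−√(1/7) ≈ -0.377964

triangle: 5!*1!*1!/8! = 120/40320
(j±m)!: 5!*1!*1!*5!*1!*1! = 14400
prefactor² = (2J+1)*Δ*N² = 900/7
  k=0: +1/(0!*5!*1!*1!*0!*0!) = 1/120
  k=1: −1/(1!*4!*0!*0!*1!*1!) = -1/24
Σ = -1/30  ⇒  CG² = 900/7*(-1/30)² = 1/7
CG = −√(1/7) = -0.377964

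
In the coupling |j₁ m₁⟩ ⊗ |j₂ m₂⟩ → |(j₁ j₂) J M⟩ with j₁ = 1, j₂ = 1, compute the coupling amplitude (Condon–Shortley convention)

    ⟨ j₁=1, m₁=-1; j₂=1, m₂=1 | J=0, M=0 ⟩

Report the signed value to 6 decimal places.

j₁+j₂−J=2  J+j₁−j₂=0  J−j₁+j₂=0  j₁+j₂+J+1=3
(j₁±m₁, j₂±m₂, J±M) = (0,2,2,0,0,0)
P² = 4/3
sum k=2..2:
  [2] +1/2 = 1/2
S = 1/2
C² = P²·S² = 1/3 ; C = +0.577350

+0.577350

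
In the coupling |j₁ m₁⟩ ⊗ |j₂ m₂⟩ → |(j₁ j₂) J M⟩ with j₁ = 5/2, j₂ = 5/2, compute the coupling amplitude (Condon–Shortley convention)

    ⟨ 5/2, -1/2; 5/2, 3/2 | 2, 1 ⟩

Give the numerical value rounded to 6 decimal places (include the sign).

j₁+j₂−J=3  J+j₁−j₂=2  J−j₁+j₂=2  j₁+j₂+J+1=8
(j₁±m₁, j₂±m₂, J±M) = (2,3,4,1,3,1)
P² = 36/7
sum k=2..3:
  [2] +1/4 = 1/4
  [3] −1/12 = -1/12
S = 1/6
C² = P²·S² = 1/7 ; C = +0.377964

+0.377964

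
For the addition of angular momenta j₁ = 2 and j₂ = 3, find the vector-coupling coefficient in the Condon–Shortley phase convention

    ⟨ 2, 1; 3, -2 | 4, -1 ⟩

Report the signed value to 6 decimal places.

+0.591608

triangle: 1!*3!*5!/10! = 720/3628800
(j±m)!: 3!*1!*1!*5!*3!*5! = 518400
prefactor² = (2J+1)*Δ*N² = 6480/7
  k=0: +1/(0!*1!*1!*1!*2!*4!) = 1/48
  k=1: −1/(1!*0!*0!*0!*3!*5!) = -1/720
Σ = 7/360  ⇒  CG² = 6480/7*7/360² = 7/20
CG = +√(7/20) = +0.591608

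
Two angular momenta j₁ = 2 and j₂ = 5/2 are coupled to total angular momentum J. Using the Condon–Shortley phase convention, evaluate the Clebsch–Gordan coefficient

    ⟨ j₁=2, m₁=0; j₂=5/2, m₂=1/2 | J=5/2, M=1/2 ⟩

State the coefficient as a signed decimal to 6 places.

−√(8/35) ≈ -0.478091

j₁+j₂−J=2  J+j₁−j₂=2  J−j₁+j₂=3  j₁+j₂+J+1=8
(j₁±m₁, j₂±m₂, J±M) = (2,2,3,2,3,2)
P² = 72/35
sum k=0..2:
  [0] +1/24 = 1/24
  [1] −1/2 = -1/2
  [2] +1/8 = 1/8
S = -1/3
C² = P²·S² = 8/35 ; C = -0.478091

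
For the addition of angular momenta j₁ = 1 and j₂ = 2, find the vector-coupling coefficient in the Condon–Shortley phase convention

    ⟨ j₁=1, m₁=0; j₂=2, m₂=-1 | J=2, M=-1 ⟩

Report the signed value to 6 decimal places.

triangle: 1!*1!*3!/6! = 6/720
(j±m)!: 1!*1!*1!*3!*1!*3! = 36
prefactor² = (2J+1)*Δ*N² = 3/2
  k=0: +1/(0!*1!*1!*1!*0!*2!) = 1/2
  k=1: −1/(1!*0!*0!*0!*1!*3!) = -1/6
Σ = 1/3  ⇒  CG² = 3/2*1/3² = 1/6
CG = +√(1/6) = +0.408248

+√(1/6) ≈ +0.408248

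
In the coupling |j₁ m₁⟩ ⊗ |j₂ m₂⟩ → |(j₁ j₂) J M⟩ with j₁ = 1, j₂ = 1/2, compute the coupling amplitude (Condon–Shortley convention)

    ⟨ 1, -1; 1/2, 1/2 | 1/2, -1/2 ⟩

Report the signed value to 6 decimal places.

j₁+j₂−J=1  J+j₁−j₂=1  J−j₁+j₂=0  j₁+j₂+J+1=3
(j₁±m₁, j₂±m₂, J±M) = (0,2,1,0,0,1)
P² = 2/3
sum k=1..1:
  [1] −1/1 = -1
S = -1
C² = P²·S² = 2/3 ; C = -0.816497

-0.816497  (= −√(2/3))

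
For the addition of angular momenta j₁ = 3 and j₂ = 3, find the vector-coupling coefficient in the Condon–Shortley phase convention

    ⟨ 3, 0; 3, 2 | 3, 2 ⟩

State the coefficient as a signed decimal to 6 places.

√[7·3!3!3!/10! · 3!3!5!1!5!1!] = √(216)
  +(−1)^2/∏(2,1,1,3,2,0)! = 1/24  (running 1/24)
  +(−1)^3/∏(3,0,0,2,3,1)! = -1/72  (running 1/36)
⟨..|..⟩ = √(216)·(1/36) = +0.408248

+√(1/6) ≈ +0.408248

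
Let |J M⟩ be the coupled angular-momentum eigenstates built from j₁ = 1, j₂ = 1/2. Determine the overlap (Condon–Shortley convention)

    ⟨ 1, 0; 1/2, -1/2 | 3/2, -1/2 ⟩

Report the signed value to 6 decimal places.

j₁+j₂−J=0  J+j₁−j₂=2  J−j₁+j₂=1  j₁+j₂+J+1=4
(j₁±m₁, j₂±m₂, J±M) = (1,1,0,1,1,2)
P² = 2/3
sum k=0..0:
  [0] +1/1 = 1
S = 1
C² = P²·S² = 2/3 ; C = +0.816497

+√(2/3) ≈ +0.816497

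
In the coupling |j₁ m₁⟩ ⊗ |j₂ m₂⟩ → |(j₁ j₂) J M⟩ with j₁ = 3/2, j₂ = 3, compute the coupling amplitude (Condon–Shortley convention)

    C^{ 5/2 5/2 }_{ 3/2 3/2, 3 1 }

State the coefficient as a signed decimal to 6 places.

+0.327327

√[6·2!1!4!/8! · 3!0!4!2!5!0!] = √(1728/7)
  +(−1)^0/∏(0,2,0,4,1,0)! = 1/48  (running 1/48)
⟨..|..⟩ = √(1728/7)·(1/48) = +0.327327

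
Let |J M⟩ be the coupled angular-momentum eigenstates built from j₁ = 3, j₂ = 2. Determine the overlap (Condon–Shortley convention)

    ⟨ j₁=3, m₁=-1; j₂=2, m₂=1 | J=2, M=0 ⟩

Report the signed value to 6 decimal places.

triangle: 3!*3!*1!/8! = 36/40320
(j±m)!: 2!*4!*3!*1!*2!*2! = 1152
prefactor² = (2J+1)*Δ*N² = 36/7
  k=2: +1/(2!*1!*2!*1!*1!*0!) = 1/4
  k=3: −1/(3!*0!*1!*0!*2!*1!) = -1/12
Σ = 1/6  ⇒  CG² = 36/7*1/6² = 1/7
CG = +√(1/7) = +0.377964

+√(1/7) = +0.377964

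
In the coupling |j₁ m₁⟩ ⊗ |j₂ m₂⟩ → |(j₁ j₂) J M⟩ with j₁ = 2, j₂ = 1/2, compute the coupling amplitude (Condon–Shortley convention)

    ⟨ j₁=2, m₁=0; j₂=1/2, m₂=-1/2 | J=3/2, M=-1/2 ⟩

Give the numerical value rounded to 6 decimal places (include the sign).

triangle: 1!*3!*0!/5! = 6/120
(j±m)!: 2!*2!*0!*1!*1!*2! = 8
prefactor² = (2J+1)*Δ*N² = 8/5
  k=0: +1/(0!*1!*2!*0!*1!*0!) = 1/2
Σ = 1/2  ⇒  CG² = 8/5*1/2² = 2/5
CG = +√(2/5) = +0.632456

+√(2/5) ≈ +0.632456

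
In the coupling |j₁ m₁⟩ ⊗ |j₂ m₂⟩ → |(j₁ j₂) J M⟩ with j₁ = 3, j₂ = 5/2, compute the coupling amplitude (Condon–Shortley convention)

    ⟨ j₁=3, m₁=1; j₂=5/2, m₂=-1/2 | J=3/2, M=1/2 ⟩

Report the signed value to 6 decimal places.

√[4·4!2!1!/8! · 4!2!2!3!2!1!] = √(192/35)
  +(−1)^1/∏(1,3,1,1,1,0)! = -1/6  (running -1/6)
  +(−1)^2/∏(2,2,0,0,2,1)! = 1/8  (running -1/24)
⟨..|..⟩ = √(192/35)·(-1/24) = -0.097590

-0.097590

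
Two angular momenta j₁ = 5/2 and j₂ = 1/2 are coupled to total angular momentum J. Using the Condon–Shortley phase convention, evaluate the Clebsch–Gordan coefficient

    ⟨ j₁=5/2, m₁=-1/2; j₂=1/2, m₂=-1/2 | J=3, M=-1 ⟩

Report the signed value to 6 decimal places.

√[7·0!5!1!/7! · 2!3!0!1!2!4!] = √(96)
  +(−1)^0/∏(0,0,3,0,2,1)! = 1/12  (running 1/12)
⟨..|..⟩ = √(96)·(1/12) = +0.816497

+√(2/3) ≈ +0.816497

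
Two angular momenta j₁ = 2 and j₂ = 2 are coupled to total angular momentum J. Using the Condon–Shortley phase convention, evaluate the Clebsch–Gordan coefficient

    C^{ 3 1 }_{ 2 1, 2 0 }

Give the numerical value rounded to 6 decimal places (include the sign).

+√(1/5) ≈ +0.447214

√[7·1!3!3!/8! · 3!1!2!2!4!2!] = √(36/5)
  +(−1)^0/∏(0,1,1,2,2,1)! = 1/4  (running 1/4)
  +(−1)^1/∏(1,0,0,1,3,2)! = -1/12  (running 1/6)
⟨..|..⟩ = √(36/5)·(1/6) = +0.447214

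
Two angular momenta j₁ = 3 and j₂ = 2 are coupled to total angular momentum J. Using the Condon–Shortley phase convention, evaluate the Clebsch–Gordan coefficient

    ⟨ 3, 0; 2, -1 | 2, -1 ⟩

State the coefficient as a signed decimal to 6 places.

√[5·3!3!1!/8! · 3!3!1!3!1!3!] = √(81/14)
  +(−1)^0/∏(0,3,3,1,0,0)! = 1/36  (running 1/36)
  +(−1)^1/∏(1,2,2,0,1,1)! = -1/4  (running -2/9)
⟨..|..⟩ = √(81/14)·(-2/9) = -0.534522

−√(2/7) = -0.534522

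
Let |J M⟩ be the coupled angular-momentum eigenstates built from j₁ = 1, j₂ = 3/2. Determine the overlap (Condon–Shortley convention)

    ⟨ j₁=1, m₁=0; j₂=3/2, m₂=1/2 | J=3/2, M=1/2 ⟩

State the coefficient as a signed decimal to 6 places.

-0.258199

j₁+j₂−J=1  J+j₁−j₂=1  J−j₁+j₂=2  j₁+j₂+J+1=5
(j₁±m₁, j₂±m₂, J±M) = (1,1,2,1,2,1)
P² = 4/15
sum k=0..1:
  [0] +1/2 = 1/2
  [1] −1/1 = -1
S = -1/2
C² = P²·S² = 1/15 ; C = -0.258199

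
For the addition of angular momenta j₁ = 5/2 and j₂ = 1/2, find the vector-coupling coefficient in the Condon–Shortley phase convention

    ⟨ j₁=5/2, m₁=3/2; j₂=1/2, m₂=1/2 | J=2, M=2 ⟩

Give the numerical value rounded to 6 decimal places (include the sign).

−√(1/6) = -0.408248

j₁+j₂−J=1  J+j₁−j₂=4  J−j₁+j₂=0  j₁+j₂+J+1=6
(j₁±m₁, j₂±m₂, J±M) = (4,1,1,0,4,0)
P² = 96
sum k=1..1:
  [1] −1/24 = -1/24
S = -1/24
C² = P²·S² = 1/6 ; C = -0.408248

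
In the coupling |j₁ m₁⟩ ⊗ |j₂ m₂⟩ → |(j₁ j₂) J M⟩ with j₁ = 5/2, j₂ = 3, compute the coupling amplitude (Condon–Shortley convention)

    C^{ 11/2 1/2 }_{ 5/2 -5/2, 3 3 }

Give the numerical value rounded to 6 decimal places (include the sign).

+0.046524  (= +√(1/462))

√[12·0!5!6!/12! · 0!5!6!0!6!5!] = √(1244160000/77)
  +(−1)^0/∏(0,0,5,6,0,0)! = 1/86400  (running 1/86400)
⟨..|..⟩ = √(1244160000/77)·(1/86400) = +0.046524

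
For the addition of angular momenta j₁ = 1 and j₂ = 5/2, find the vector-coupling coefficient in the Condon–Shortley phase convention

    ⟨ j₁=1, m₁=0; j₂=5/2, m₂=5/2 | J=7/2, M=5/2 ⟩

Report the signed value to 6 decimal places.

+0.534522  (= +√(2/7))

j₁+j₂−J=0  J+j₁−j₂=2  J−j₁+j₂=5  j₁+j₂+J+1=8
(j₁±m₁, j₂±m₂, J±M) = (1,1,5,0,6,1)
P² = 28800/7
sum k=0..0:
  [0] +1/120 = 1/120
S = 1/120
C² = P²·S² = 2/7 ; C = +0.534522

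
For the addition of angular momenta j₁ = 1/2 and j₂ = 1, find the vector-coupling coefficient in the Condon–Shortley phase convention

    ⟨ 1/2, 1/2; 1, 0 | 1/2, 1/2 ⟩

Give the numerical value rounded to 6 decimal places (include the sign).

√[2·1!0!1!/3! · 1!0!1!1!1!0!] = √(1/3)
  +(−1)^0/∏(0,1,0,1,0,0)! = 1  (running 1)
⟨..|..⟩ = √(1/3)·(1) = +0.577350

+√(1/3) = +0.577350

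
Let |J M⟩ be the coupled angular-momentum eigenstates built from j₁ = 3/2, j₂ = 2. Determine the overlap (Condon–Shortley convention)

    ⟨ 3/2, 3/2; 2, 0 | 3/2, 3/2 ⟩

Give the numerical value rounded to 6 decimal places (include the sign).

+√(1/5) = +0.447214

triangle: 2!*1!*2!/6! = 4/720
(j±m)!: 3!*0!*2!*2!*3!*0! = 144
prefactor² = (2J+1)*Δ*N² = 16/5
  k=0: +1/(0!*2!*0!*2!*1!*0!) = 1/4
Σ = 1/4  ⇒  CG² = 16/5*1/4² = 1/5
CG = +√(1/5) = +0.447214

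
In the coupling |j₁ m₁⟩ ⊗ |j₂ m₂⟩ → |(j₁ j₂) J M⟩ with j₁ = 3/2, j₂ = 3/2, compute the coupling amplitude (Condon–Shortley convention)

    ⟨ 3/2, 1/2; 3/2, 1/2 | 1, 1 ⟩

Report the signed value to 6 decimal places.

-0.632456  (= −√(2/5))

√[3·2!1!1!/5! · 2!1!2!1!2!0!] = √(2/5)
  +(−1)^1/∏(1,1,0,1,1,0)! = -1  (running -1)
⟨..|..⟩ = √(2/5)·(-1) = -0.632456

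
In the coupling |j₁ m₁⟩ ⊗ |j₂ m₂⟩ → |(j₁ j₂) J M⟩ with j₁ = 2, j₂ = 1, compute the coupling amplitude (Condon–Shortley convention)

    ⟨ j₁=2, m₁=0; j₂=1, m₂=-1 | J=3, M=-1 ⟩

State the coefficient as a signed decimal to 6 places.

j₁+j₂−J=0  J+j₁−j₂=4  J−j₁+j₂=2  j₁+j₂+J+1=7
(j₁±m₁, j₂±m₂, J±M) = (2,2,0,2,2,4)
P² = 128/5
sum k=0..0:
  [0] +1/8 = 1/8
S = 1/8
C² = P²·S² = 2/5 ; C = +0.632456

+√(2/5) = +0.632456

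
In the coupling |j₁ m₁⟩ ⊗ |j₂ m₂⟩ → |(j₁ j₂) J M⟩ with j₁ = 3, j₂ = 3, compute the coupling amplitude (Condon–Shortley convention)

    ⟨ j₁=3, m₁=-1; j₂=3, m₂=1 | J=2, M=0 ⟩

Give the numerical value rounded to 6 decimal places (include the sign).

−√(3/28) ≈ -0.327327

triangle: 4!×2!×2!/9! = 96/362880
(j±m)!: 2!×4!×4!×2!×2!×2! = 9216
prefactor² = (2J+1)×Δ×N² = 256/21
  k=2: +1/(2!×2!×2!×2!×0!×0!) = 1/16
  k=3: −1/(3!×1!×1!×1!×1!×1!) = -1/6
  k=4: +1/(4!×0!×0!×0!×2!×2!) = 1/96
Σ = -3/32  ⇒  CG² = 256/21×(-3/32)² = 3/28
CG = −√(3/28) = -0.327327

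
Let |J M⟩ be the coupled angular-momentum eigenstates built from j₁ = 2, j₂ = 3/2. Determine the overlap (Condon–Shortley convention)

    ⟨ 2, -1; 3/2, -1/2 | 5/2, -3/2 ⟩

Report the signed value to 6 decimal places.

-0.169031

√[6·1!3!2!/7! · 1!3!1!2!1!4!] = √(144/35)
  +(−1)^0/∏(0,1,3,1,0,1)! = 1/6  (running 1/6)
  +(−1)^1/∏(1,0,2,0,1,2)! = -1/4  (running -1/12)
⟨..|..⟩ = √(144/35)·(-1/12) = -0.169031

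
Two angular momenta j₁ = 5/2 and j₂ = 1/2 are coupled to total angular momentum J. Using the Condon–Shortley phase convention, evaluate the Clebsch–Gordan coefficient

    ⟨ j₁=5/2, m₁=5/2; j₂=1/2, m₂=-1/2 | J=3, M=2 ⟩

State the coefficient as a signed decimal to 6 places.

j₁+j₂−J=0  J+j₁−j₂=5  J−j₁+j₂=1  j₁+j₂+J+1=7
(j₁±m₁, j₂±m₂, J±M) = (5,0,0,1,5,1)
P² = 2400
sum k=0..0:
  [0] +1/120 = 1/120
S = 1/120
C² = P²·S² = 1/6 ; C = +0.408248

+0.408248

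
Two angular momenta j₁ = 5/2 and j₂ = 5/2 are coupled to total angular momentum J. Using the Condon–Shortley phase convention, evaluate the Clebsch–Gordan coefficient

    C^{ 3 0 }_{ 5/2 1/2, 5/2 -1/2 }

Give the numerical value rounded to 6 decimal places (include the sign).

-0.298142  (= −√(4/45))

√[7·2!3!3!/9! · 3!2!2!3!3!3!] = √(36/5)
  +(−1)^0/∏(0,2,2,2,1,1)! = 1/8  (running 1/8)
  +(−1)^1/∏(1,1,1,1,2,2)! = -1/4  (running -1/8)
  +(−1)^2/∏(2,0,0,0,3,3)! = 1/72  (running -1/9)
⟨..|..⟩ = √(36/5)·(-1/9) = -0.298142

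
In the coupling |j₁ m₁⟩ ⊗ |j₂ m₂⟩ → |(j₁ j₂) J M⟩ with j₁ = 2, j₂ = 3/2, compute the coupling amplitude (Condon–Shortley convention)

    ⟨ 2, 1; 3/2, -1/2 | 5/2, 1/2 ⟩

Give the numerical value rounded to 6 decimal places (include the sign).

√[6·1!3!2!/7! · 3!1!1!2!3!2!] = √(72/35)
  +(−1)^0/∏(0,1,1,1,2,1)! = 1/2  (running 1/2)
  +(−1)^1/∏(1,0,0,0,3,2)! = -1/12  (running 5/12)
⟨..|..⟩ = √(72/35)·(5/12) = +0.597614

+√(5/14) ≈ +0.597614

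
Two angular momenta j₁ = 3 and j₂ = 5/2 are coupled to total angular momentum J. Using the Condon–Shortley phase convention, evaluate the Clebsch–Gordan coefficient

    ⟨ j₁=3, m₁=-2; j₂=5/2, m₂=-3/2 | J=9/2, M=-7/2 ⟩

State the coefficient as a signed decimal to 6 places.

triangle: 1!·5!·4!/11! = 2880/39916800
(j±m)!: 1!·5!·1!·4!·1!·8! = 116121600
prefactor² = (2J+1)·Δ·N² = 921600/11
  k=0: +1/(0!·1!·5!·1!·0!·3!) = 1/720
  k=1: −1/(1!·0!·4!·0!·1!·4!) = -1/576
Σ = -1/2880  ⇒  CG² = 921600/11·(-1/2880)² = 1/99
CG = −√(1/99) = -0.100504

-0.100504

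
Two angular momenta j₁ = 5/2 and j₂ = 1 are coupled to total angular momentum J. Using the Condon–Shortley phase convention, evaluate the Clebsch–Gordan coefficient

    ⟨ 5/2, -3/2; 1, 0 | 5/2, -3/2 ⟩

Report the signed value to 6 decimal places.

−√(9/35) = -0.507093

√[6·1!4!1!/7! · 1!4!1!1!1!4!] = √(576/35)
  +(−1)^0/∏(0,1,4,1,0,0)! = 1/24  (running 1/24)
  +(−1)^1/∏(1,0,3,0,1,1)! = -1/6  (running -1/8)
⟨..|..⟩ = √(576/35)·(-1/8) = -0.507093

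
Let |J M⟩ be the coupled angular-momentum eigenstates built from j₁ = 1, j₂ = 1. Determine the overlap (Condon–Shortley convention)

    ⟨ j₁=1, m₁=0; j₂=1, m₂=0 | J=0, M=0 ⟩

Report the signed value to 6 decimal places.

j₁+j₂−J=2  J+j₁−j₂=0  J−j₁+j₂=0  j₁+j₂+J+1=3
(j₁±m₁, j₂±m₂, J±M) = (1,1,1,1,0,0)
P² = 1/3
sum k=1..1:
  [1] −1/1 = -1
S = -1
C² = P²·S² = 1/3 ; C = -0.577350

−√(1/3) ≈ -0.577350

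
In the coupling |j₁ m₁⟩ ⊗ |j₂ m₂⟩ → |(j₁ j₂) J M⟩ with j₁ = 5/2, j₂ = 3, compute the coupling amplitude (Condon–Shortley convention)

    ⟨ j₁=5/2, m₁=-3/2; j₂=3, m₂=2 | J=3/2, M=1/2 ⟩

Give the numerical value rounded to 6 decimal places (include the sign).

-0.218218

√[4·4!1!2!/8! · 1!4!5!1!2!1!] = √(192/7)
  +(−1)^3/∏(3,1,1,2,0,0)! = -1/12  (running -1/12)
  +(−1)^4/∏(4,0,0,1,1,1)! = 1/24  (running -1/24)
⟨..|..⟩ = √(192/7)·(-1/24) = -0.218218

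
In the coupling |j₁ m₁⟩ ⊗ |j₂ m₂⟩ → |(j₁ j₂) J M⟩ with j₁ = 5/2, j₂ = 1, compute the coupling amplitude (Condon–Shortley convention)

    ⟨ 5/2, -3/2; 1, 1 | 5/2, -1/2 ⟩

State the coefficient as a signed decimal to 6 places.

√[6·1!4!1!/7! · 1!4!2!0!2!3!] = √(576/35)
  +(−1)^1/∏(1,0,3,1,1,0)! = -1/6  (running -1/6)
⟨..|..⟩ = √(576/35)·(-1/6) = -0.676123

−√(16/35) ≈ -0.676123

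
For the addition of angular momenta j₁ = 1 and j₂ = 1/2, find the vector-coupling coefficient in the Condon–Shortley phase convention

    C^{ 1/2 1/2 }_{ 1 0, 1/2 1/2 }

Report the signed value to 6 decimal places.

−√(1/3) = -0.577350

triangle: 1!*1!*0!/3! = 1/6
(j±m)!: 1!*1!*1!*0!*1!*0! = 1
prefactor² = (2J+1)*Δ*N² = 1/3
  k=1: −1/(1!*0!*0!*0!*1!*0!) = -1
Σ = -1  ⇒  CG² = 1/3*(-1)² = 1/3
CG = −√(1/3) = -0.577350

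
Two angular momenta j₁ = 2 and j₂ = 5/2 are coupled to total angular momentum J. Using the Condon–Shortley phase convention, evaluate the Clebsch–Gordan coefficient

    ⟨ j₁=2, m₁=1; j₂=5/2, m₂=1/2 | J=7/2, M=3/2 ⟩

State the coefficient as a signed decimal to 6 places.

triangle: 1!·3!·4!/9! = 144/362880
(j±m)!: 3!·1!·3!·2!·5!·2! = 17280
prefactor² = (2J+1)·Δ·N² = 384/7
  k=0: +1/(0!·1!·1!·3!·2!·1!) = 1/12
  k=1: −1/(1!·0!·0!·2!·3!·2!) = -1/24
Σ = 1/24  ⇒  CG² = 384/7·1/24² = 2/21
CG = +√(2/21) = +0.308607

+√(2/21) ≈ +0.308607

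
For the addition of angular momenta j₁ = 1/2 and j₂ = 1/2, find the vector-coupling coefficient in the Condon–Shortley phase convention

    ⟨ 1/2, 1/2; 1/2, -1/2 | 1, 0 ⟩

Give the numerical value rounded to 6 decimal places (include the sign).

+√(1/2) = +0.707107

triangle: 0!·1!·1!/3! = 1/6
(j±m)!: 1!·0!·0!·1!·1!·1! = 1
prefactor² = (2J+1)·Δ·N² = 1/2
  k=0: +1/(0!·0!·0!·0!·1!·1!) = 1
Σ = 1  ⇒  CG² = 1/2·1² = 1/2
CG = +√(1/2) = +0.707107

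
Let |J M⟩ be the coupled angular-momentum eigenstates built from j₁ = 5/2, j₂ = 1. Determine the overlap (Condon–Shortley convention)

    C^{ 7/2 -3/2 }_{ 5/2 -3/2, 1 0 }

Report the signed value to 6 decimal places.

√[8·0!5!2!/8! · 1!4!1!1!2!5!] = √(1920/7)
  +(−1)^0/∏(0,0,4,1,1,1)! = 1/24  (running 1/24)
⟨..|..⟩ = √(1920/7)·(1/24) = +0.690066

+0.690066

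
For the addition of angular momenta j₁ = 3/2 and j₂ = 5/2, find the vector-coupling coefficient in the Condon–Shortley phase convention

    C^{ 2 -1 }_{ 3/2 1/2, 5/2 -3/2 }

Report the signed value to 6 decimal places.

√[5·2!1!3!/7! · 2!1!1!4!1!3!] = √(24/7)
  +(−1)^0/∏(0,2,1,1,0,2)! = 1/4  (running 1/4)
  +(−1)^1/∏(1,1,0,0,1,3)! = -1/6  (running 1/12)
⟨..|..⟩ = √(24/7)·(1/12) = +0.154303

+0.154303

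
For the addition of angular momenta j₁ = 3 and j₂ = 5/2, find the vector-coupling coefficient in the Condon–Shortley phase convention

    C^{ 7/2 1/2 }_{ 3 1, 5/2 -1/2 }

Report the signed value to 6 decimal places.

-0.125988

j₁+j₂−J=2  J+j₁−j₂=4  J−j₁+j₂=3  j₁+j₂+J+1=10
(j₁±m₁, j₂±m₂, J±M) = (4,2,2,3,4,3)
P² = 9216/175
sum k=0..2:
  [0] +1/16 = 1/16
  [1] −1/12 = -1/12
  [2] +1/288 = 1/288
S = -5/288
C² = P²·S² = 1/63 ; C = -0.125988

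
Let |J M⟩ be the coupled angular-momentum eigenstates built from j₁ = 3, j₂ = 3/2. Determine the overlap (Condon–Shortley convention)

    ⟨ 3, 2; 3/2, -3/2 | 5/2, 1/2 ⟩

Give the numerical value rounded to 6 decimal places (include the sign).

triangle: 2!·4!·1!/8! = 48/40320
(j±m)!: 5!·1!·0!·3!·3!·2! = 8640
prefactor² = (2J+1)·Δ·N² = 432/7
  k=0: +1/(0!·2!·1!·0!·3!·1!) = 1/12
Σ = 1/12  ⇒  CG² = 432/7·1/12² = 3/7
CG = +√(3/7) = +0.654654

+√(3/7) ≈ +0.654654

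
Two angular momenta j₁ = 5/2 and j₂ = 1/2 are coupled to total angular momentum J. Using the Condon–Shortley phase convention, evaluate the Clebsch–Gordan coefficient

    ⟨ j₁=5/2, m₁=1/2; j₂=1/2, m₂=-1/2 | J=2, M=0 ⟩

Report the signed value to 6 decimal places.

√[5·1!4!0!/6! · 3!2!0!1!2!2!] = √(8)
  +(−1)^0/∏(0,1,2,0,2,0)! = 1/4  (running 1/4)
⟨..|..⟩ = √(8)·(1/4) = +0.707107

+0.707107  (= +√(1/2))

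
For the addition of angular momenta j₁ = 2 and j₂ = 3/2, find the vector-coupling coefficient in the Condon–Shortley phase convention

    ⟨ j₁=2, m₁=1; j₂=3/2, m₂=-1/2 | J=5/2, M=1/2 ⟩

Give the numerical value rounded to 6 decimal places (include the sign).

+√(5/14) ≈ +0.597614

triangle: 1!×3!×2!/7! = 12/5040
(j±m)!: 3!×1!×1!×2!×3!×2! = 144
prefactor² = (2J+1)×Δ×N² = 72/35
  k=0: +1/(0!×1!×1!×1!×2!×1!) = 1/2
  k=1: −1/(1!×0!×0!×0!×3!×2!) = -1/12
Σ = 5/12  ⇒  CG² = 72/35×5/12² = 5/14
CG = +√(5/14) = +0.597614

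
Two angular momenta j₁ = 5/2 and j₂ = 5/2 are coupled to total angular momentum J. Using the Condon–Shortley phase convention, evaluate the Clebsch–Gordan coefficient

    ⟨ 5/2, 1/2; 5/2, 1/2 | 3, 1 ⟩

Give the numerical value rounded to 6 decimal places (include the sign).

j₁+j₂−J=2  J+j₁−j₂=3  J−j₁+j₂=3  j₁+j₂+J+1=9
(j₁±m₁, j₂±m₂, J±M) = (3,2,3,2,4,2)
P² = 48/5
sum k=0..2:
  [0] +1/24 = 1/24
  [1] −1/4 = -1/4
  [2] +1/24 = 1/24
S = -1/6
C² = P²·S² = 4/15 ; C = -0.516398

−√(4/15) = -0.516398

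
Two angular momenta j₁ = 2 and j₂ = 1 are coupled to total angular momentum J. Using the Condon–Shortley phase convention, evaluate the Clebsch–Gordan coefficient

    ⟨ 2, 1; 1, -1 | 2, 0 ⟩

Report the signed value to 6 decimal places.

+√(1/2) = +0.707107

triangle: 1!×3!×1!/6! = 6/720
(j±m)!: 3!×1!×0!×2!×2!×2! = 48
prefactor² = (2J+1)×Δ×N² = 2
  k=0: +1/(0!×1!×1!×0!×2!×1!) = 1/2
Σ = 1/2  ⇒  CG² = 2×1/2² = 1/2
CG = +√(1/2) = +0.707107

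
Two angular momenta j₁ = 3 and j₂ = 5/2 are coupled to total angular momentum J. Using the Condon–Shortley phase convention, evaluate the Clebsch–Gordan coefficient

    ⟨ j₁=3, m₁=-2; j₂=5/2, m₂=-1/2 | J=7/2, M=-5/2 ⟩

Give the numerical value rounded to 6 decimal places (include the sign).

√[8·2!4!3!/10! · 1!5!2!3!1!6!] = √(4608/7)
  +(−1)^1/∏(1,1,4,1,0,2)! = -1/48  (running -1/48)
  +(−1)^2/∏(2,0,3,0,1,3)! = 1/72  (running -1/144)
⟨..|..⟩ = √(4608/7)·(-1/144) = -0.178174

−√(2/63) ≈ -0.178174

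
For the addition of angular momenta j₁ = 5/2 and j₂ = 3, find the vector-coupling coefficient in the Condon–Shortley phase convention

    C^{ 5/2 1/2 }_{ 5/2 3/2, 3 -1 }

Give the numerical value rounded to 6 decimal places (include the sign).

√[6·3!2!3!/9! · 4!1!2!4!3!2!] = √(576/35)
  +(−1)^0/∏(0,3,1,2,1,1)! = 1/12  (running 1/12)
  +(−1)^1/∏(1,2,0,1,2,2)! = -1/8  (running -1/24)
⟨..|..⟩ = √(576/35)·(-1/24) = -0.169031

−√(1/35) = -0.169031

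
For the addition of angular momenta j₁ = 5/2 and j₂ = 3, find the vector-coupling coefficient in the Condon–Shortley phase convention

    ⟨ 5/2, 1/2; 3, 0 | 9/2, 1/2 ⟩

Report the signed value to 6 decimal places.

+√(10/231) ≈ +0.208063

j₁+j₂−J=1  J+j₁−j₂=4  J−j₁+j₂=5  j₁+j₂+J+1=11
(j₁±m₁, j₂±m₂, J±M) = (3,2,3,3,5,4)
P² = 69120/77
sum k=0..1:
  [0] +1/48 = 1/48
  [1] −1/72 = -1/72
S = 1/144
C² = P²·S² = 10/231 ; C = +0.208063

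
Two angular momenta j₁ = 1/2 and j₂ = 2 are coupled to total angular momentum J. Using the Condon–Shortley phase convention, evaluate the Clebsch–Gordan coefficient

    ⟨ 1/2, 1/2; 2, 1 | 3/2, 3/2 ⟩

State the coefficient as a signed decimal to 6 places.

j₁+j₂−J=1  J+j₁−j₂=0  J−j₁+j₂=3  j₁+j₂+J+1=5
(j₁±m₁, j₂±m₂, J±M) = (1,0,3,1,3,0)
P² = 36/5
sum k=0..0:
  [0] +1/6 = 1/6
S = 1/6
C² = P²·S² = 1/5 ; C = +0.447214

+√(1/5) = +0.447214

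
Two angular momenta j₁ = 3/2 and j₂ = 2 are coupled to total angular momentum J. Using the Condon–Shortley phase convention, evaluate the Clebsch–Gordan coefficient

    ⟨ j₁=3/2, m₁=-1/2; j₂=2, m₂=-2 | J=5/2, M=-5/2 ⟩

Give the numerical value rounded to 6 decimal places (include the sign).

+0.755929  (= +√(4/7))

triangle: 1!×2!×3!/7! = 12/5040
(j±m)!: 1!×2!×0!×4!×0!×5! = 5760
prefactor² = (2J+1)×Δ×N² = 576/7
  k=0: +1/(0!×1!×2!×0!×0!×3!) = 1/12
Σ = 1/12  ⇒  CG² = 576/7×1/12² = 4/7
CG = +√(4/7) = +0.755929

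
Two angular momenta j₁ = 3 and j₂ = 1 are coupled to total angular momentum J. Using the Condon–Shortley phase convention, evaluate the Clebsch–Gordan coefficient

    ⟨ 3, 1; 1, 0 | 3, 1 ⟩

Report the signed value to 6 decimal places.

triangle: 1!×5!×1!/8! = 120/40320
(j±m)!: 4!×2!×1!×1!×4!×2! = 2304
prefactor² = (2J+1)×Δ×N² = 48
  k=0: +1/(0!×1!×2!×1!×3!×0!) = 1/12
  k=1: −1/(1!×0!×1!×0!×4!×1!) = -1/24
Σ = 1/24  ⇒  CG² = 48×1/24² = 1/12
CG = +√(1/12) = +0.288675

+√(1/12) ≈ +0.288675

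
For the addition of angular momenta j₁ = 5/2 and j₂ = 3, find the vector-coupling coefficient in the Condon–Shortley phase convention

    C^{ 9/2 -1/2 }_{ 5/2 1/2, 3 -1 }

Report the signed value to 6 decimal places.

+0.480500

j₁+j₂−J=1  J+j₁−j₂=4  J−j₁+j₂=5  j₁+j₂+J+1=11
(j₁±m₁, j₂±m₂, J±M) = (3,2,2,4,4,5)
P² = 92160/77
sum k=0..1:
  [0] +1/48 = 1/48
  [1] −1/144 = -1/144
S = 1/72
C² = P²·S² = 160/693 ; C = +0.480500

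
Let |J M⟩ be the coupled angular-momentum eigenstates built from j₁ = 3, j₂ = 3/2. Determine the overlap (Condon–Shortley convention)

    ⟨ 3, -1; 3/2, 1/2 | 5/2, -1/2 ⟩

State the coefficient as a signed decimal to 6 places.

triangle: 2!*4!*1!/8! = 48/40320
(j±m)!: 2!*4!*2!*1!*2!*3! = 1152
prefactor² = (2J+1)*Δ*N² = 288/35
  k=1: −1/(1!*1!*3!*1!*1!*0!) = -1/6
  k=2: +1/(2!*0!*2!*0!*2!*1!) = 1/8
Σ = -1/24  ⇒  CG² = 288/35*(-1/24)² = 1/70
CG = −√(1/70) = -0.119523

−√(1/70) ≈ -0.119523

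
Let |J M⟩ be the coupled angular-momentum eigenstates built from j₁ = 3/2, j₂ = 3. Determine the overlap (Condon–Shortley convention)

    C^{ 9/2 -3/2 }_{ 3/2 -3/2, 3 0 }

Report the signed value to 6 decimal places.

√[10·0!3!6!/10! · 0!3!3!3!3!6!] = √(77760/7)
  +(−1)^0/∏(0,0,3,3,0,3)! = 1/216  (running 1/216)
⟨..|..⟩ = √(77760/7)·(1/216) = +0.487950

+0.487950  (= +√(5/21))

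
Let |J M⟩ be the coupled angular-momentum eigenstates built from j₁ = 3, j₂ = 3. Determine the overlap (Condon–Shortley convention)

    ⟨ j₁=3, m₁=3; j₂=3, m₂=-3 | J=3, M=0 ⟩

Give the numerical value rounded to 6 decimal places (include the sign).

j₁+j₂−J=3  J+j₁−j₂=3  J−j₁+j₂=3  j₁+j₂+J+1=10
(j₁±m₁, j₂±m₂, J±M) = (6,0,0,6,3,3)
P² = 7776
sum k=0..0:
  [0] +1/216 = 1/216
S = 1/216
C² = P²·S² = 1/6 ; C = +0.408248

+√(1/6) = +0.408248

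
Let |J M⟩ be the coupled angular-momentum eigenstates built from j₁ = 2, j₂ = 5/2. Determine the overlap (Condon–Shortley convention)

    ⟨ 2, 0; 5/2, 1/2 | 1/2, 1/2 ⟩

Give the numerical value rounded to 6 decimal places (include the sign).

√[2·4!0!1!/6! · 2!2!3!2!1!0!] = √(16/5)
  +(−1)^2/∏(2,2,0,1,0,0)! = 1/4  (running 1/4)
⟨..|..⟩ = √(16/5)·(1/4) = +0.447214

+√(1/5) = +0.447214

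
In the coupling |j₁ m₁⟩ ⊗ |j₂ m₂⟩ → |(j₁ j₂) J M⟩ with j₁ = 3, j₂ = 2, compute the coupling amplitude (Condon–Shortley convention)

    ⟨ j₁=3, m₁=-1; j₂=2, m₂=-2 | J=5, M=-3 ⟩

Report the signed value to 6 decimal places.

j₁+j₂−J=0  J+j₁−j₂=6  J−j₁+j₂=4  j₁+j₂+J+1=11
(j₁±m₁, j₂±m₂, J±M) = (2,4,0,4,2,8)
P² = 442368
sum k=0..0:
  [0] +1/1152 = 1/1152
S = 1/1152
C² = P²·S² = 1/3 ; C = +0.577350

+0.577350  (= +√(1/3))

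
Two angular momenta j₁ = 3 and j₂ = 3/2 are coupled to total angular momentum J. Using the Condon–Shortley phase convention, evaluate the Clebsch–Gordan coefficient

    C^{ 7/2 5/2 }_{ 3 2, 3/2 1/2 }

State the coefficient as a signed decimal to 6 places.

j₁+j₂−J=1  J+j₁−j₂=5  J−j₁+j₂=2  j₁+j₂+J+1=9
(j₁±m₁, j₂±m₂, J±M) = (5,1,2,1,6,1)
P² = 6400/7
sum k=0..1:
  [0] +1/48 = 1/48
  [1] −1/120 = -1/120
S = 1/80
C² = P²·S² = 1/7 ; C = +0.377964

+√(1/7) = +0.377964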